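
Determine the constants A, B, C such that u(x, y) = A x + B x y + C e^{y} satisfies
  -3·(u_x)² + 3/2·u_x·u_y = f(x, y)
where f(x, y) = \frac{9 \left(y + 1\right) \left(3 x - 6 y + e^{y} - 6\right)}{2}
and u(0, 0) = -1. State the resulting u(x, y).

Substitute the ansatz u = A x + B x y + C e^{y} into the left-hand side.
Derivatives of the ansatz:
  u_x = A + B y
  u_y = B x + C e^{y}
Term by term:
  -3·(u_x)² = - 3 A^{2} - 6 A B y - 3 B^{2} y^{2}
  3/2·u_x·u_y = \frac{3 A B x}{2} + \frac{3 A C e^{y}}{2} + \frac{3 B^{2} x y}{2} + \frac{3 B C y e^{y}}{2}
So the left-hand side equals
  - 3 A^{2} + \frac{3 A B x}{2} - 6 A B y + \frac{3 A C e^{y}}{2} + \frac{3 B^{2} x y}{2} - 3 B^{2} y^{2} + \frac{3 B C y e^{y}}{2}
This must equal f(x, y) identically; expanded, f = \frac{27 x y}{2} + \frac{27 x}{2} - 27 y^{2} + \frac{9 y e^{y}}{2} - 54 y + \frac{9 e^{y}}{2} - 27.
Matching coefficients of the independent functions:
  [constant term]:  - 3 A^{2} = -27
  [x]:  \frac{3 A B}{2} = \frac{27}{2}
  [y]:  - 6 A B = -54
  [y^{2}]:  - 3 B^{2} = -27
  [x y]:  \frac{3 B^{2}}{2} = \frac{27}{2}
  [y e^{y}]:  \frac{3 B C}{2} = \frac{9}{2}
  [e^{y}]:  \frac{3 A C}{2} = \frac{9}{2}
These equations allow (A, B, C) = (-3, -3, -1) or (3, 3, 1).
Impose the point condition(s):
  u(0, 0) = -1  ⟹  C = -1
Only A = -3, B = -3, C = -1 satisfies everything.
Hence u(x, y) = - 3 x y - 3 x - e^{y}.

Answer: u(x, y) = - 3 x y - 3 x - e^{y}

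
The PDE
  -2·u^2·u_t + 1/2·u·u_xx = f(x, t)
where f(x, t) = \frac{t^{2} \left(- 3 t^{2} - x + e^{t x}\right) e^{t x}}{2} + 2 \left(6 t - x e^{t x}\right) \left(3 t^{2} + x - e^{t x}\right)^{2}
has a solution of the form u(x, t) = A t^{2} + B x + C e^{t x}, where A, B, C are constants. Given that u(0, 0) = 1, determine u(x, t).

Substitute the ansatz u = A t^{2} + B x + C e^{t x} into the left-hand side.
Derivatives of the ansatz:
  u_t = 2 A t + C x e^{t x}
  u_xx = C t^{2} e^{t x}
Term by term:
  -2·u^2·u_t = - 4 A^{3} t^{5} - 8 A^{2} B t^{3} x - 2 A^{2} C t^{4} x e^{t x} - 8 A^{2} C t^{3} e^{t x} - 4 A B^{2} t x^{2} - 4 A B C t^{2} x^{2} e^{t x} - 8 A B C t x e^{t x} - 4 A C^{2} t^{2} x e^{2 t x} - 4 A C^{2} t e^{2 t x} - 2 B^{2} C x^{3} e^{t x} - 4 B C^{2} x^{2} e^{2 t x} - 2 C^{3} x e^{3 t x}
  1/2·u·u_xx = \frac{A C t^{4} e^{t x}}{2} + \frac{B C t^{2} x e^{t x}}{2} + \frac{C^{2} t^{2} e^{2 t x}}{2}
So the left-hand side equals
  - 4 A^{3} t^{5} - 8 A^{2} B t^{3} x - 2 A^{2} C t^{4} x e^{t x} - 8 A^{2} C t^{3} e^{t x} - 4 A B^{2} t x^{2} - 4 A B C t^{2} x^{2} e^{t x} - 8 A B C t x e^{t x} - 4 A C^{2} t^{2} x e^{2 t x} - 4 A C^{2} t e^{2 t x} + \frac{A C t^{4} e^{t x}}{2} - 2 B^{2} C x^{3} e^{t x} - 4 B C^{2} x^{2} e^{2 t x} + \frac{B C t^{2} x e^{t x}}{2} - 2 C^{3} x e^{3 t x} + \frac{C^{2} t^{2} e^{2 t x}}{2}
This must equal f(x, t) identically; expanded, f = 108 t^{5} - 18 t^{4} x e^{t x} - \frac{3 t^{4} e^{t x}}{2} + 72 t^{3} x - 72 t^{3} e^{t x} - 12 t^{2} x^{2} e^{t x} + 12 t^{2} x e^{2 t x} - \frac{t^{2} x e^{t x}}{2} + \frac{t^{2} e^{2 t x}}{2} + 12 t x^{2} - 24 t x e^{t x} + 12 t e^{2 t x} - 2 x^{3} e^{t x} + 4 x^{2} e^{2 t x} - 2 x e^{3 t x}.
Matching coefficients of the independent functions:
(each divided by its leading coefficient; functions giving the same equation are listed together)
  [t^{5}]:  A^{3} + 27 = 0
  [t x^{2}]:  A B^{2} + 3 = 0
  [t e^{2 t x}, t^{2} x e^{2 t x}]:  A C^{2} + 3 = 0
  [t^{2} e^{2 t x}]:  C^{2} - 1 = 0
  [t^{3} x]:  A^{2} B + 9 = 0
  [t^{3} e^{t x}, t^{4} x e^{t x}]:  A^{2} C - 9 = 0
  [t^{4} e^{t x}]:  A C + 3 = 0
  [x e^{3 t x}]:  C^{3} - 1 = 0
  [x^{2} e^{2 t x}]:  B C^{2} + 1 = 0
  [x^{3} e^{t x}]:  B^{2} C - 1 = 0
  [t x e^{t x}, t^{2} x^{2} e^{t x}]:  A B C - 3 = 0
  [t^{2} x e^{t x}]:  B C + 1 = 0
Solving: A = -3, B = -1, C = 1.
Check against the point condition:
  u(0, 0) = 1  ⟹  C = 1  ✓
Hence u(x, t) = - 3 t^{2} - x + e^{t x}.

Answer: u(x, t) = - 3 t^{2} - x + e^{t x}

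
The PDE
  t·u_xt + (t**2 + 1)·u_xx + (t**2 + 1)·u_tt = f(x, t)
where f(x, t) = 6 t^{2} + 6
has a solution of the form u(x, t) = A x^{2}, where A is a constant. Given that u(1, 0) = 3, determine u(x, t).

Substitute the ansatz u = A x^{2} into the left-hand side.
Derivatives of the ansatz:
  u_xt = 0
  u_xx = 2 A
  u_tt = 0
Term by term:
  t·u_xt = 0
  (t**2 + 1)·u_xx = 2 A t^{2} + 2 A
  (t**2 + 1)·u_tt = 0
So the left-hand side equals
  2 A t^{2} + 2 A
This must equal f(x, t) = 6 t^{2} + 6 identically.
Matching coefficients of the independent functions:
  [constant term, t^{2}]:  2 A = 6
Solving: A = 3.
Check against the point condition:
  u(1, 0) = 3  ⟹  A = 3  ✓
Hence u(x, t) = 3 x^{2}.

Answer: u(x, t) = 3 x^{2}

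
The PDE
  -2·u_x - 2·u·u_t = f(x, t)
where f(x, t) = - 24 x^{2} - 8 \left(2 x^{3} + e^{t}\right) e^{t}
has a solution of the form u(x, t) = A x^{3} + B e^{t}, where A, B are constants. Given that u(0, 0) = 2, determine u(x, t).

Answer: u(x, t) = 4 x^{3} + 2 e^{t}

Derivation:
Substitute the ansatz u = A x^{3} + B e^{t} into the left-hand side.
Derivatives of the ansatz:
  u_x = 3 A x^{2}
  u_t = B e^{t}
Term by term:
  -2·u_x = - 6 A x^{2}
  -2·u·u_t = - 2 A B x^{3} e^{t} - 2 B^{2} e^{2 t}
So the left-hand side equals
  - 2 A B x^{3} e^{t} - 6 A x^{2} - 2 B^{2} e^{2 t}
This must equal f(x, t) identically; expanded, f = - 16 x^{3} e^{t} - 24 x^{2} - 8 e^{2 t}.
Matching coefficients of the independent functions:
  [x^{2}]:  - 6 A = -24
  [x^{3} e^{t}]:  - 2 A B = -16
  [e^{2 t}]:  - 2 B^{2} = -8
Solving: A = 4, B = 2.
Check against the point condition:
  u(0, 0) = 2  ⟹  B = 2  ✓
Hence u(x, t) = 4 x^{3} + 2 e^{t}.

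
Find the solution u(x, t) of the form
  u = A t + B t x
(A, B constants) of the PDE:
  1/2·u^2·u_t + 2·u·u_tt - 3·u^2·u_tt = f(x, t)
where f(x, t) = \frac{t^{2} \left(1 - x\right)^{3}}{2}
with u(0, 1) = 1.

Substitute the ansatz u = A t + B t x into the left-hand side.
Derivatives of the ansatz:
  u_t = A + B x
  u_tt = 0
Term by term:
  1/2·u^2·u_t = \frac{A^{3} t^{2}}{2} + \frac{3 A^{2} B t^{2} x}{2} + \frac{3 A B^{2} t^{2} x^{2}}{2} + \frac{B^{3} t^{2} x^{3}}{2}
  2·u·u_tt = 0
  -3·u^2·u_tt = 0
So the left-hand side equals
  \frac{A^{3} t^{2}}{2} + \frac{3 A^{2} B t^{2} x}{2} + \frac{3 A B^{2} t^{2} x^{2}}{2} + \frac{B^{3} t^{2} x^{3}}{2}
This must equal f(x, t) identically; expanded, f = - \frac{t^{2} x^{3}}{2} + \frac{3 t^{2} x^{2}}{2} - \frac{3 t^{2} x}{2} + \frac{t^{2}}{2}.
Matching coefficients of the independent functions:
  [t^{2}]:  \frac{A^{3}}{2} = \frac{1}{2}
  [t^{2} x]:  \frac{3 A^{2} B}{2} = - \frac{3}{2}
  [t^{2} x^{2}]:  \frac{3 A B^{2}}{2} = \frac{3}{2}
  [t^{2} x^{3}]:  \frac{B^{3}}{2} = - \frac{1}{2}
Solving: A = 1, B = -1.
Check against the point condition:
  u(0, 1) = 1  ⟹  A = 1  ✓
Hence u(x, t) = - t x + t.

Answer: u(x, t) = - t x + t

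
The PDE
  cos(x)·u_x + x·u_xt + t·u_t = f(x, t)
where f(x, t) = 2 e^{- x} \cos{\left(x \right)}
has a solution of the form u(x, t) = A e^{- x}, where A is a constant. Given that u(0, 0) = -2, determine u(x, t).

Substitute the ansatz u = A e^{- x} into the left-hand side.
Derivatives of the ansatz:
  u_x = - A e^{- x}
  u_xt = 0
  u_t = 0
Term by term:
  cos(x)·u_x = - A e^{- x} \cos{\left(x \right)}
  x·u_xt = 0
  t·u_t = 0
So the left-hand side equals
  - A e^{- x} \cos{\left(x \right)}
This must equal f(x, t) = 2 e^{- x} \cos{\left(x \right)} identically.
Matching coefficients of the independent functions:
  [e^{- x} \cos{\left(x \right)}]:  - A = 2
Solving: A = -2.
Check against the point condition:
  u(0, 0) = -2  ⟹  A = -2  ✓
Hence u(x, t) = - 2 e^{- x}.

Answer: u(x, t) = - 2 e^{- x}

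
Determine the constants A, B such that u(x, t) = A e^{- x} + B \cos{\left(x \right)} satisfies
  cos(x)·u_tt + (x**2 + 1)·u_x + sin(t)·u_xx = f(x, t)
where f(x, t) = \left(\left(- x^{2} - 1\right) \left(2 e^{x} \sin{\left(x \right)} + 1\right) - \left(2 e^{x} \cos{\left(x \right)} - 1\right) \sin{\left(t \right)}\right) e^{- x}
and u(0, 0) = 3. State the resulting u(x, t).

Substitute the ansatz u = A e^{- x} + B \cos{\left(x \right)} into the left-hand side.
Derivatives of the ansatz:
  u_tt = 0
  u_x = - A e^{- x} - B \sin{\left(x \right)}
  u_xx = A e^{- x} - B \cos{\left(x \right)}
Term by term:
  cos(x)·u_tt = 0
  (x**2 + 1)·u_x = - A x^{2} e^{- x} - A e^{- x} - B x^{2} \sin{\left(x \right)} - B \sin{\left(x \right)}
  sin(t)·u_xx = A e^{- x} \sin{\left(t \right)} - B \sin{\left(t \right)} \cos{\left(x \right)}
So the left-hand side equals
  - A x^{2} e^{- x} + A e^{- x} \sin{\left(t \right)} - A e^{- x} - B x^{2} \sin{\left(x \right)} - B \sin{\left(t \right)} \cos{\left(x \right)} - B \sin{\left(x \right)}
This must equal f(x, t) identically; expanded, f = - 2 x^{2} \sin{\left(x \right)} - x^{2} e^{- x} - 2 \sin{\left(t \right)} \cos{\left(x \right)} - 2 \sin{\left(x \right)} + e^{- x} \sin{\left(t \right)} - e^{- x}.
Matching coefficients of the independent functions:
  [x^{2} e^{- x}, e^{- x}]:  - A = -1
  [x^{2} \sin{\left(x \right)}, \sin{\left(t \right)} \cos{\left(x \right)}, \sin{\left(x \right)}]:  - B = -2
  [e^{- x} \sin{\left(t \right)}]:  A = 1
Solving: A = 1, B = 2.
Check against the point condition:
  u(0, 0) = 3  ⟹  A + B = 3  ✓
Hence u(x, t) = 2 \cos{\left(x \right)} + e^{- x}.

Answer: u(x, t) = 2 \cos{\left(x \right)} + e^{- x}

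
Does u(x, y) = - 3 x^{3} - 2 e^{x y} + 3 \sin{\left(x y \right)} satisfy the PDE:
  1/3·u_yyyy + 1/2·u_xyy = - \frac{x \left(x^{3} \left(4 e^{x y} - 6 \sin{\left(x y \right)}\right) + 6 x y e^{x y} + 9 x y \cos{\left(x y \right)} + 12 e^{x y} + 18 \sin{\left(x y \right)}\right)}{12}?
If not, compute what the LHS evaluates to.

Evaluate each term of the left-hand side for u = - 3 x^{3} - 2 e^{x y} + 3 \sin{\left(x y \right)}.
Derivatives:
  u_yyyy = - 2 x^{4} e^{x y} + 3 x^{4} \sin{\left(x y \right)}
  u_xyy = - 2 x^{2} y e^{x y} - 3 x^{2} y \cos{\left(x y \right)} - 4 x e^{x y} - 6 x \sin{\left(x y \right)}
Terms:
  1/3·u_yyyy = x^{4} \left(- \frac{2 e^{x y}}{3} + \sin{\left(x y \right)}\right)
  1/2·u_xyy = - \frac{x \left(2 x y e^{x y} + 3 x y \cos{\left(x y \right)} + 4 e^{x y} + 6 \sin{\left(x y \right)}\right)}{2}
Sum: LHS = \frac{x \left(x^{3} \left(- 4 e^{x y} + 6 \sin{\left(x y \right)}\right) - 6 x y e^{x y} - 9 x y \cos{\left(x y \right)} - 12 e^{x y} - 18 \sin{\left(x y \right)}\right)}{6}
Given right-hand side: - \frac{x \left(x^{3} \left(4 e^{x y} - 6 \sin{\left(x y \right)}\right) + 6 x y e^{x y} + 9 x y \cos{\left(x y \right)} + 12 e^{x y} + 18 \sin{\left(x y \right)}\right)}{12}. Difference LHS − RHS = - \frac{x \left(x^{3} \left(4 e^{x y} - 6 \sin{\left(x y \right)}\right) + 6 x y e^{x y} + 9 x y \cos{\left(x y \right)} + 12 e^{x y} + 18 \sin{\left(x y \right)}\right)}{12} ≠ 0, so u is not a solution.

Answer: No, the LHS evaluates to \frac{x \left(x^{3} \left(- 4 e^{x y} + 6 \sin{\left(x y \right)}\right) - 6 x y e^{x y} - 9 x y \cos{\left(x y \right)} - 12 e^{x y} - 18 \sin{\left(x y \right)}\right)}{6}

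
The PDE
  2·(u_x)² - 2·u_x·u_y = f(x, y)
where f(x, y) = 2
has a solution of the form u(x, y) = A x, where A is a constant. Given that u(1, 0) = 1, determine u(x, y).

Substitute the ansatz u = A x into the left-hand side.
Derivatives of the ansatz:
  u_x = A
  u_y = 0
Term by term:
  2·(u_x)² = 2 A^{2}
  -2·u_x·u_y = 0
So the left-hand side equals
  2 A^{2}
This must equal f(x, y) = 2 identically.
Matching coefficients of the independent functions:
  [constant term]:  2 A^{2} = 2
These equations allow (A) = (-1) or (1).
Impose the point condition(s):
  u(1, 0) = 1  ⟹  A = 1
Only A = 1 satisfies everything.
Hence u(x, y) = x.

Answer: u(x, y) = x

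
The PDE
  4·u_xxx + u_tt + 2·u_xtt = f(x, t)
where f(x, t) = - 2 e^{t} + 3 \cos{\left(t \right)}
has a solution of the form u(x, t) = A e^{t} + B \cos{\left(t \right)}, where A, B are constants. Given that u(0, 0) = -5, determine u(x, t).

Answer: u(x, t) = - 2 e^{t} - 3 \cos{\left(t \right)}

Derivation:
Substitute the ansatz u = A e^{t} + B \cos{\left(t \right)} into the left-hand side.
Derivatives of the ansatz:
  u_xxx = 0
  u_tt = A e^{t} - B \cos{\left(t \right)}
  u_xtt = 0
Term by term:
  4·u_xxx = 0
  u_tt = A e^{t} - B \cos{\left(t \right)}
  2·u_xtt = 0
So the left-hand side equals
  A e^{t} - B \cos{\left(t \right)}
This must equal f(x, t) = - 2 e^{t} + 3 \cos{\left(t \right)} identically.
Matching coefficients of the independent functions:
  [e^{t}]:  A = -2
  [\cos{\left(t \right)}]:  - B = 3
Solving: A = -2, B = -3.
Check against the point condition:
  u(0, 0) = -5  ⟹  A + B = -5  ✓
Hence u(x, t) = - 2 e^{t} - 3 \cos{\left(t \right)}.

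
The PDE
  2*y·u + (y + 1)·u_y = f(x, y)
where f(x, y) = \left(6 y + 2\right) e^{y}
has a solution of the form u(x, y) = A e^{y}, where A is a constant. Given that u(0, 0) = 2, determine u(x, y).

Answer: u(x, y) = 2 e^{y}

Derivation:
Substitute the ansatz u = A e^{y} into the left-hand side.
Derivatives of the ansatz:
  u_y = A e^{y}
Term by term:
  2*y·u = 2 A y e^{y}
  (y + 1)·u_y = A y e^{y} + A e^{y}
So the left-hand side equals
  3 A y e^{y} + A e^{y}
This must equal f(x, y) identically; expanded, f = 6 y e^{y} + 2 e^{y}.
Matching coefficients of the independent functions:
  [y e^{y}]:  3 A = 6
  [e^{y}]:  A = 2
Solving: A = 2.
Check against the point condition:
  u(0, 0) = 2  ⟹  A = 2  ✓
Hence u(x, y) = 2 e^{y}.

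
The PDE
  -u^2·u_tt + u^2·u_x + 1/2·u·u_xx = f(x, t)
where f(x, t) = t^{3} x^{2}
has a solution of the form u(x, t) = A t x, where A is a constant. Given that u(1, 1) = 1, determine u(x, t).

Substitute the ansatz u = A t x into the left-hand side.
Derivatives of the ansatz:
  u_tt = 0
  u_x = A t
  u_xx = 0
Term by term:
  -u^2·u_tt = 0
  u^2·u_x = A^{3} t^{3} x^{2}
  1/2·u·u_xx = 0
So the left-hand side equals
  A^{3} t^{3} x^{2}
This must equal f(x, t) = t^{3} x^{2} identically.
Matching coefficients of the independent functions:
  [t^{3} x^{2}]:  A^{3} = 1
Solving: A = 1.
Check against the point condition:
  u(1, 1) = 1  ⟹  A = 1  ✓
Hence u(x, t) = t x.

Answer: u(x, t) = t x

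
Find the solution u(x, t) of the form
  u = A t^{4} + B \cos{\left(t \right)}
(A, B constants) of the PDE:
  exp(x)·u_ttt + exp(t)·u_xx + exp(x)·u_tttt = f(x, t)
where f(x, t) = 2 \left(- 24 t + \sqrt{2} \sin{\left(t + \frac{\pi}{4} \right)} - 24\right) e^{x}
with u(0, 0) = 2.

Answer: u(x, t) = - 2 t^{4} + 2 \cos{\left(t \right)}

Derivation:
Substitute the ansatz u = A t^{4} + B \cos{\left(t \right)} into the left-hand side.
Derivatives of the ansatz:
  u_ttt = 24 A t + B \sin{\left(t \right)}
  u_xx = 0
  u_tttt = 24 A + B \cos{\left(t \right)}
Term by term:
  exp(x)·u_ttt = 24 A t e^{x} + B e^{x} \sin{\left(t \right)}
  exp(t)·u_xx = 0
  exp(x)·u_tttt = 24 A e^{x} + B e^{x} \cos{\left(t \right)}
So the left-hand side equals
  24 A t e^{x} + 24 A e^{x} + B e^{x} \sin{\left(t \right)} + B e^{x} \cos{\left(t \right)}
This must equal f(x, t) identically; expanded, f = - 48 t e^{x} + 2 e^{x} \sin{\left(t \right)} + 2 e^{x} \cos{\left(t \right)} - 48 e^{x}.
Matching coefficients of the independent functions:
  [t e^{x}, e^{x}]:  24 A = -48
  [e^{x} \sin{\left(t \right)}, e^{x} \cos{\left(t \right)}]:  B = 2
Solving: A = -2, B = 2.
Check against the point condition:
  u(0, 0) = 2  ⟹  B = 2  ✓
Hence u(x, t) = - 2 t^{4} + 2 \cos{\left(t \right)}.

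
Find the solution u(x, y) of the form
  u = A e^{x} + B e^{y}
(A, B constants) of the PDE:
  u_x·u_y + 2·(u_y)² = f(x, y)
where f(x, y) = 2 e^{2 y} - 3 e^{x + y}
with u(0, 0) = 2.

Substitute the ansatz u = A e^{x} + B e^{y} into the left-hand side.
Derivatives of the ansatz:
  u_x = A e^{x}
  u_y = B e^{y}
Term by term:
  u_x·u_y = A B e^{x} e^{y}
  2·(u_y)² = 2 B^{2} e^{2 y}
So the left-hand side equals
  A B e^{x} e^{y} + 2 B^{2} e^{2 y}
This must equal f(x, y) identically; expanded, f = - 3 e^{x} e^{y} + 2 e^{2 y}.
Matching coefficients of the independent functions:
  [e^{x} e^{y}]:  A B = -3
  [e^{2 y}]:  2 B^{2} = 2
These equations allow (A, B) = (-3, 1) or (3, -1).
Impose the point condition(s):
  u(0, 0) = 2  ⟹  A + B = 2
Only A = 3, B = -1 satisfies everything.
Hence u(x, y) = 3 e^{x} - e^{y}.

Answer: u(x, y) = 3 e^{x} - e^{y}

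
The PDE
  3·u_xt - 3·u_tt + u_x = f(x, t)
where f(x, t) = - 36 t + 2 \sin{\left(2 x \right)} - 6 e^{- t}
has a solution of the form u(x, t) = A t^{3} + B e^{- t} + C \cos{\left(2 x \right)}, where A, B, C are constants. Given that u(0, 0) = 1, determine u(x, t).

Substitute the ansatz u = A t^{3} + B e^{- t} + C \cos{\left(2 x \right)} into the left-hand side.
Derivatives of the ansatz:
  u_xt = 0
  u_tt = 6 A t + B e^{- t}
  u_x = - 2 C \sin{\left(2 x \right)}
Term by term:
  3·u_xt = 0
  -3·u_tt = - 18 A t - 3 B e^{- t}
  u_x = - 2 C \sin{\left(2 x \right)}
So the left-hand side equals
  - 18 A t - 3 B e^{- t} - 2 C \sin{\left(2 x \right)}
This must equal f(x, t) = - 36 t + 2 \sin{\left(2 x \right)} - 6 e^{- t} identically.
Matching coefficients of the independent functions:
  [t]:  - 18 A = -36
  [e^{- t}]:  - 3 B = -6
  [\sin{\left(2 x \right)}]:  - 2 C = 2
Solving: A = 2, B = 2, C = -1.
Check against the point condition:
  u(0, 0) = 1  ⟹  B + C = 1  ✓
Hence u(x, t) = 2 t^{3} - \cos{\left(2 x \right)} + 2 e^{- t}.

Answer: u(x, t) = 2 t^{3} - \cos{\left(2 x \right)} + 2 e^{- t}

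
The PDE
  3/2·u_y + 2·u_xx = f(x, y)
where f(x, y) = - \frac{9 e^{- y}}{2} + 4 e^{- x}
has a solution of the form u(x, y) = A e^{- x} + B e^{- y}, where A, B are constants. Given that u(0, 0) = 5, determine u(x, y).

Substitute the ansatz u = A e^{- x} + B e^{- y} into the left-hand side.
Derivatives of the ansatz:
  u_y = - B e^{- y}
  u_xx = A e^{- x}
Term by term:
  3/2·u_y = - \frac{3 B e^{- y}}{2}
  2·u_xx = 2 A e^{- x}
So the left-hand side equals
  2 A e^{- x} - \frac{3 B e^{- y}}{2}
This must equal f(x, y) = - \frac{9 e^{- y}}{2} + 4 e^{- x} identically.
Matching coefficients of the independent functions:
  [e^{- x}]:  2 A = 4
  [e^{- y}]:  - \frac{3 B}{2} = - \frac{9}{2}
Solving: A = 2, B = 3.
Check against the point condition:
  u(0, 0) = 5  ⟹  A + B = 5  ✓
Hence u(x, y) = 3 e^{- y} + 2 e^{- x}.

Answer: u(x, y) = 3 e^{- y} + 2 e^{- x}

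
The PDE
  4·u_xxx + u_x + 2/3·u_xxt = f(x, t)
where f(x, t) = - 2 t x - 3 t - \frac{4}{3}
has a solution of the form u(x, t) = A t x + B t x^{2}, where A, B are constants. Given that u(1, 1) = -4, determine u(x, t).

Substitute the ansatz u = A t x + B t x^{2} into the left-hand side.
Derivatives of the ansatz:
  u_xxx = 0
  u_x = A t + 2 B t x
  u_xxt = 2 B
Term by term:
  4·u_xxx = 0
  u_x = A t + 2 B t x
  2/3·u_xxt = \frac{4 B}{3}
So the left-hand side equals
  A t + 2 B t x + \frac{4 B}{3}
This must equal f(x, t) = - 2 t x - 3 t - \frac{4}{3} identically.
Matching coefficients of the independent functions:
  [constant term]:  \frac{4 B}{3} = - \frac{4}{3}
  [t]:  A = -3
  [t x]:  2 B = -2
Solving: A = -3, B = -1.
Check against the point condition:
  u(1, 1) = -4  ⟹  A + B = -4  ✓
Hence u(x, t) = - t x^{2} - 3 t x.

Answer: u(x, t) = - t x^{2} - 3 t x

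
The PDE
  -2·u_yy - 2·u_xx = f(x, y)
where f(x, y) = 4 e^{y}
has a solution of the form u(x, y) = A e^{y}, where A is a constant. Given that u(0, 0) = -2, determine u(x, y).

Answer: u(x, y) = - 2 e^{y}

Derivation:
Substitute the ansatz u = A e^{y} into the left-hand side.
Derivatives of the ansatz:
  u_yy = A e^{y}
  u_xx = 0
Term by term:
  -2·u_yy = - 2 A e^{y}
  -2·u_xx = 0
So the left-hand side equals
  - 2 A e^{y}
This must equal f(x, y) = 4 e^{y} identically.
Matching coefficients of the independent functions:
  [e^{y}]:  - 2 A = 4
Solving: A = -2.
Check against the point condition:
  u(0, 0) = -2  ⟹  A = -2  ✓
Hence u(x, y) = - 2 e^{y}.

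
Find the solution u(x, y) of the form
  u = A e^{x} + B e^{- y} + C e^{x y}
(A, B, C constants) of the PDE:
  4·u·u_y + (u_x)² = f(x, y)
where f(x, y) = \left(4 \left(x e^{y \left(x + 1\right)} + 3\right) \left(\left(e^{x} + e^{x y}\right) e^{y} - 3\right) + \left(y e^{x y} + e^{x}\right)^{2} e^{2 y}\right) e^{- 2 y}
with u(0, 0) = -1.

Answer: u(x, y) = e^{x} + e^{x y} - 3 e^{- y}

Derivation:
Substitute the ansatz u = A e^{x} + B e^{- y} + C e^{x y} into the left-hand side.
Derivatives of the ansatz:
  u_y = - B e^{- y} + C x e^{x y}
  u_x = A e^{x} + C y e^{x y}
Term by term:
  4·u·u_y = - 4 A B e^{x} e^{- y} + 4 A C x e^{x} e^{x y} - 4 B^{2} e^{- 2 y} + 4 B C x e^{- y} e^{x y} - 4 B C e^{- y} e^{x y} + 4 C^{2} x e^{2 x y}
  (u_x)² = A^{2} e^{2 x} + 2 A C y e^{x} e^{x y} + C^{2} y^{2} e^{2 x y}
So the left-hand side equals
  A^{2} e^{2 x} - 4 A B e^{x} e^{- y} + 4 A C x e^{x} e^{x y} + 2 A C y e^{x} e^{x y} - 4 B^{2} e^{- 2 y} + 4 B C x e^{- y} e^{x y} - 4 B C e^{- y} e^{x y} + 4 C^{2} x e^{2 x y} + C^{2} y^{2} e^{2 x y}
This must equal f(x, y) identically; expanded, f = 4 x e^{x} e^{x y} + 4 x e^{2 x y} - 12 x e^{- y} e^{x y} + y^{2} e^{2 x y} + 2 y e^{x} e^{x y} + e^{2 x} + 12 e^{x} e^{- y} + 12 e^{- y} e^{x y} - 36 e^{- 2 y}.
Matching coefficients of the independent functions:
  [x e^{2 x y}]:  4 C^{2} = 4
  [y^{2} e^{2 x y}]:  C^{2} = 1
  [e^{x} e^{- y}]:  - 4 A B = 12
  [e^{- y} e^{x y}]:  - 4 B C = 12
  [x e^{x} e^{x y}]:  4 A C = 4
  [x e^{- y} e^{x y}]:  4 B C = -12
  [y e^{x} e^{x y}]:  2 A C = 2
  [e^{2 x}]:  A^{2} = 1
  [e^{- 2 y}]:  - 4 B^{2} = -36
These equations allow (A, B, C) = (-1, 3, -1) or (1, -3, 1).
Impose the point condition(s):
  u(0, 0) = -1  ⟹  A + B + C = -1
Only A = 1, B = -3, C = 1 satisfies everything.
Hence u(x, y) = e^{x} + e^{x y} - 3 e^{- y}.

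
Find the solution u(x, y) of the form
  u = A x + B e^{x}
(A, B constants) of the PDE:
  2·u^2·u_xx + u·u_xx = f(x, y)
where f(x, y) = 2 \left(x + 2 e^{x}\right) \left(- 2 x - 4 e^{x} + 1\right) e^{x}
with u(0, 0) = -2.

Substitute the ansatz u = A x + B e^{x} into the left-hand side.
Derivatives of the ansatz:
  u_xx = B e^{x}
Term by term:
  2·u^2·u_xx = 2 A^{2} B x^{2} e^{x} + 4 A B^{2} x e^{2 x} + 2 B^{3} e^{3 x}
  u·u_xx = A B x e^{x} + B^{2} e^{2 x}
So the left-hand side equals
  2 A^{2} B x^{2} e^{x} + 4 A B^{2} x e^{2 x} + A B x e^{x} + 2 B^{3} e^{3 x} + B^{2} e^{2 x}
This must equal f(x, y) identically; expanded, f = - 4 x^{2} e^{x} - 16 x e^{2 x} + 2 x e^{x} - 16 e^{3 x} + 4 e^{2 x}.
Matching coefficients of the independent functions:
  [x e^{x}]:  A B = 2
  [x e^{2 x}]:  4 A B^{2} = -16
  [x^{2} e^{x}]:  2 A^{2} B = -4
  [e^{2 x}]:  B^{2} = 4
  [e^{3 x}]:  2 B^{3} = -16
Solving: A = -1, B = -2.
Check against the point condition:
  u(0, 0) = -2  ⟹  B = -2  ✓
Hence u(x, y) = - x - 2 e^{x}.

Answer: u(x, y) = - x - 2 e^{x}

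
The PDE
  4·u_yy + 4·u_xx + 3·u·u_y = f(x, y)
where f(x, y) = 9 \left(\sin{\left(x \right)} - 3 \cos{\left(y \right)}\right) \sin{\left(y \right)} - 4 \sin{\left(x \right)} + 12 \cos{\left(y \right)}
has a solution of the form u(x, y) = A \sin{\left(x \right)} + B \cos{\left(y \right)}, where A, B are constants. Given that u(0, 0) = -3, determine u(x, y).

Answer: u(x, y) = \sin{\left(x \right)} - 3 \cos{\left(y \right)}

Derivation:
Substitute the ansatz u = A \sin{\left(x \right)} + B \cos{\left(y \right)} into the left-hand side.
Derivatives of the ansatz:
  u_yy = - B \cos{\left(y \right)}
  u_xx = - A \sin{\left(x \right)}
  u_y = - B \sin{\left(y \right)}
Term by term:
  4·u_yy = - 4 B \cos{\left(y \right)}
  4·u_xx = - 4 A \sin{\left(x \right)}
  3·u·u_y = - 3 A B \sin{\left(x \right)} \sin{\left(y \right)} - 3 B^{2} \sin{\left(y \right)} \cos{\left(y \right)}
So the left-hand side equals
  - 3 A B \sin{\left(x \right)} \sin{\left(y \right)} - 4 A \sin{\left(x \right)} - 3 B^{2} \sin{\left(y \right)} \cos{\left(y \right)} - 4 B \cos{\left(y \right)}
This must equal f(x, y) identically; expanded, f = 9 \sin{\left(x \right)} \sin{\left(y \right)} - 4 \sin{\left(x \right)} - 27 \sin{\left(y \right)} \cos{\left(y \right)} + 12 \cos{\left(y \right)}.
Matching coefficients of the independent functions:
  [\sin{\left(x \right)} \sin{\left(y \right)}]:  - 3 A B = 9
  [\sin{\left(y \right)} \cos{\left(y \right)}]:  - 3 B^{2} = -27
  [\sin{\left(x \right)}]:  - 4 A = -4
  [\cos{\left(y \right)}]:  - 4 B = 12
Solving: A = 1, B = -3.
Check against the point condition:
  u(0, 0) = -3  ⟹  B = -3  ✓
Hence u(x, y) = \sin{\left(x \right)} - 3 \cos{\left(y \right)}.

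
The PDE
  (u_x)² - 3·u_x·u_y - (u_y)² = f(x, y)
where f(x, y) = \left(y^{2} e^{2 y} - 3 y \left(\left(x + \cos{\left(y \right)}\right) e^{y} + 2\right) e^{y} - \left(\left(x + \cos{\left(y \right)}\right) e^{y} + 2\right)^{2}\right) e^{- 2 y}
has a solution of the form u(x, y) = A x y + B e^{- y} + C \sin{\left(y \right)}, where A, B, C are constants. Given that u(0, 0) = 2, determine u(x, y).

Substitute the ansatz u = A x y + B e^{- y} + C \sin{\left(y \right)} into the left-hand side.
Derivatives of the ansatz:
  u_x = A y
  u_y = A x - B e^{- y} + C \cos{\left(y \right)}
Term by term:
  (u_x)² = A^{2} y^{2}
  -3·u_x·u_y = - 3 A^{2} x y + 3 A B y e^{- y} - 3 A C y \cos{\left(y \right)}
  -(u_y)² = - A^{2} x^{2} + 2 A B x e^{- y} - 2 A C x \cos{\left(y \right)} - B^{2} e^{- 2 y} + 2 B C e^{- y} \cos{\left(y \right)} - C^{2} \cos^{2}{\left(y \right)}
So the left-hand side equals
  - A^{2} x^{2} - 3 A^{2} x y + A^{2} y^{2} + 2 A B x e^{- y} + 3 A B y e^{- y} - 2 A C x \cos{\left(y \right)} - 3 A C y \cos{\left(y \right)} - B^{2} e^{- 2 y} + 2 B C e^{- y} \cos{\left(y \right)} - C^{2} \cos^{2}{\left(y \right)}
This must equal f(x, y) identically; expanded, f = - x^{2} - 3 x y - 2 x \cos{\left(y \right)} - 4 x e^{- y} + y^{2} - 3 y \cos{\left(y \right)} - 6 y e^{- y} - \cos^{2}{\left(y \right)} - 4 e^{- y} \cos{\left(y \right)} - 4 e^{- 2 y}.
Matching coefficients of the independent functions:
  [x^{2}]:  - A^{2} = -1
  [y^{2}]:  A^{2} = 1
  [x y]:  - 3 A^{2} = -3
  [x e^{- y}]:  2 A B = -4
  [x \cos{\left(y \right)}]:  - 2 A C = -2
  [y e^{- y}]:  3 A B = -6
  [y \cos{\left(y \right)}]:  - 3 A C = -3
  [e^{- y} \cos{\left(y \right)}]:  2 B C = -4
  [e^{- 2 y}]:  - B^{2} = -4
  [\cos^{2}{\left(y \right)}]:  - C^{2} = -1
These equations allow (A, B, C) = (-1, 2, -1) or (1, -2, 1).
Impose the point condition(s):
  u(0, 0) = 2  ⟹  B = 2
Only A = -1, B = 2, C = -1 satisfies everything.
Hence u(x, y) = - x y - \sin{\left(y \right)} + 2 e^{- y}.

Answer: u(x, y) = - x y - \sin{\left(y \right)} + 2 e^{- y}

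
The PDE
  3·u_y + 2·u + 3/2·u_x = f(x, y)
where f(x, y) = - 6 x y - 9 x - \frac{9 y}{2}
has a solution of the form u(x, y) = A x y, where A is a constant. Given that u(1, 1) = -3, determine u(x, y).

Substitute the ansatz u = A x y into the left-hand side.
Derivatives of the ansatz:
  u_y = A x
  u_x = A y
Term by term:
  3·u_y = 3 A x
  2·u = 2 A x y
  3/2·u_x = \frac{3 A y}{2}
So the left-hand side equals
  2 A x y + 3 A x + \frac{3 A y}{2}
This must equal f(x, y) = - 6 x y - 9 x - \frac{9 y}{2} identically.
Matching coefficients of the independent functions:
  [x]:  3 A = -9
  [y]:  \frac{3 A}{2} = - \frac{9}{2}
  [x y]:  2 A = -6
Solving: A = -3.
Check against the point condition:
  u(1, 1) = -3  ⟹  A = -3  ✓
Hence u(x, y) = - 3 x y.

Answer: u(x, y) = - 3 x y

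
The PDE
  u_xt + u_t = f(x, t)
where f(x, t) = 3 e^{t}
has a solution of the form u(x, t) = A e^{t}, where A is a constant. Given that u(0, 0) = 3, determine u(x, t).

Substitute the ansatz u = A e^{t} into the left-hand side.
Derivatives of the ansatz:
  u_xt = 0
  u_t = A e^{t}
Term by term:
  u_xt = 0
  u_t = A e^{t}
So the left-hand side equals
  A e^{t}
This must equal f(x, t) = 3 e^{t} identically.
Matching coefficients of the independent functions:
  [e^{t}]:  A = 3
Solving: A = 3.
Check against the point condition:
  u(0, 0) = 3  ⟹  A = 3  ✓
Hence u(x, t) = 3 e^{t}.

Answer: u(x, t) = 3 e^{t}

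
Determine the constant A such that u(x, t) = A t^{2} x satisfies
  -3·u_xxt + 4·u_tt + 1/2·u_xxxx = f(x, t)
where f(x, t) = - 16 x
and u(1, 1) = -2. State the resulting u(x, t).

Answer: u(x, t) = - 2 t^{2} x

Derivation:
Substitute the ansatz u = A t^{2} x into the left-hand side.
Derivatives of the ansatz:
  u_xxt = 0
  u_tt = 2 A x
  u_xxxx = 0
Term by term:
  -3·u_xxt = 0
  4·u_tt = 8 A x
  1/2·u_xxxx = 0
So the left-hand side equals
  8 A x
This must equal f(x, t) = - 16 x identically.
Matching coefficients of the independent functions:
  [x]:  8 A = -16
Solving: A = -2.
Check against the point condition:
  u(1, 1) = -2  ⟹  A = -2  ✓
Hence u(x, t) = - 2 t^{2} x.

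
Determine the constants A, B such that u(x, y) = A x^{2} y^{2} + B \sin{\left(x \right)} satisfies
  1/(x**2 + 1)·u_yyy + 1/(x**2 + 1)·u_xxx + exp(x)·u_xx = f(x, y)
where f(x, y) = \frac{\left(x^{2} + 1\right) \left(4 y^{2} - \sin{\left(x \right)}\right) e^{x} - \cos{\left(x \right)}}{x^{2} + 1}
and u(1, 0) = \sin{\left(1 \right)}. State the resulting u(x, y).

Substitute the ansatz u = A x^{2} y^{2} + B \sin{\left(x \right)} into the left-hand side.
Derivatives of the ansatz:
  u_yyy = 0
  u_xxx = - B \cos{\left(x \right)}
  u_xx = 2 A y^{2} - B \sin{\left(x \right)}
Term by term:
  1/(x**2 + 1)·u_yyy = 0
  1/(x**2 + 1)·u_xxx = - \frac{B \cos{\left(x \right)}}{x^{2} + 1}
  exp(x)·u_xx = 2 A y^{2} e^{x} - B e^{x} \sin{\left(x \right)}
So the left-hand side equals
  2 A y^{2} e^{x} - B e^{x} \sin{\left(x \right)} - \frac{B \cos{\left(x \right)}}{x^{2} + 1}
This must equal f(x, y) identically; expanded, f = 4 y^{2} e^{x} - e^{x} \sin{\left(x \right)} - \frac{\cos{\left(x \right)}}{x^{2} + 1}.
Matching coefficients of the independent functions:
  [y^{2} e^{x}]:  2 A = 4
  [\frac{\cos{\left(x \right)}}{x^{2} + 1}, e^{x} \sin{\left(x \right)}]:  - B = -1
Solving: A = 2, B = 1.
Check against the point condition:
  u(1, 0) = \sin{\left(1 \right)}  ⟹  B \sin{\left(1 \right)} = \sin{\left(1 \right)}  ✓
Hence u(x, y) = 2 x^{2} y^{2} + \sin{\left(x \right)}.

Answer: u(x, y) = 2 x^{2} y^{2} + \sin{\left(x \right)}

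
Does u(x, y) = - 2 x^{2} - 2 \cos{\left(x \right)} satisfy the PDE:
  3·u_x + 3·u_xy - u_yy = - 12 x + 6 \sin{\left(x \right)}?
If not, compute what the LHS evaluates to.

Evaluate each term of the left-hand side for u = - 2 x^{2} - 2 \cos{\left(x \right)}.
Derivatives:
  u_x = - 4 x + 2 \sin{\left(x \right)}
  u_xy = 0
  u_yy = 0
Terms:
  3·u_x = - 12 x + 6 \sin{\left(x \right)}
  3·u_xy = 0
  -u_yy = 0
Sum: LHS = - 12 x + 6 \sin{\left(x \right)}
This is exactly the given right-hand side, so u is a solution.

Answer: Yes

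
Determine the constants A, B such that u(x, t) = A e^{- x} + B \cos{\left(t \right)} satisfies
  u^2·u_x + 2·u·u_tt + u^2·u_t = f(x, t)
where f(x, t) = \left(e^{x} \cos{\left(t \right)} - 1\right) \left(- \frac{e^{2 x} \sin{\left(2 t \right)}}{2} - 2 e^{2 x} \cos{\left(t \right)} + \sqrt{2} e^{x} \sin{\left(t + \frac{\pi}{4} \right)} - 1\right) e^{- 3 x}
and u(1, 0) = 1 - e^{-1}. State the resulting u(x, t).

Substitute the ansatz u = A e^{- x} + B \cos{\left(t \right)} into the left-hand side.
Derivatives of the ansatz:
  u_x = - A e^{- x}
  u_tt = - B \cos{\left(t \right)}
  u_t = - B \sin{\left(t \right)}
Term by term:
  u^2·u_x = - A^{3} e^{- 3 x} - 2 A^{2} B e^{- 2 x} \cos{\left(t \right)} - A B^{2} e^{- x} \cos^{2}{\left(t \right)}
  2·u·u_tt = - 2 A B e^{- x} \cos{\left(t \right)} - 2 B^{2} \cos^{2}{\left(t \right)}
  u^2·u_t = - A^{2} B e^{- 2 x} \sin{\left(t \right)} - 2 A B^{2} e^{- x} \sin{\left(t \right)} \cos{\left(t \right)} - B^{3} \sin{\left(t \right)} \cos^{2}{\left(t \right)}
So the left-hand side equals
  - A^{3} e^{- 3 x} - A^{2} B e^{- 2 x} \sin{\left(t \right)} - 2 A^{2} B e^{- 2 x} \cos{\left(t \right)} - 2 A B^{2} e^{- x} \sin{\left(t \right)} \cos{\left(t \right)} - A B^{2} e^{- x} \cos^{2}{\left(t \right)} - 2 A B e^{- x} \cos{\left(t \right)} - B^{3} \sin{\left(t \right)} \cos^{2}{\left(t \right)} - 2 B^{2} \cos^{2}{\left(t \right)}
This must equal f(x, t) identically; expanded, f = - \sin{\left(t \right)} \cos^{2}{\left(t \right)} - 2 \cos^{2}{\left(t \right)} + 2 e^{- x} \sin{\left(t \right)} \cos{\left(t \right)} + e^{- x} \cos^{2}{\left(t \right)} + 2 e^{- x} \cos{\left(t \right)} - e^{- 2 x} \sin{\left(t \right)} - 2 e^{- 2 x} \cos{\left(t \right)} + e^{- 3 x}.
Matching coefficients of the independent functions:
  [e^{- 2 x} \sin{\left(t \right)}]:  - A^{2} B = -1
  [e^{- 2 x} \cos{\left(t \right)}]:  - 2 A^{2} B = -2
  [e^{- x} \cos{\left(t \right)}]:  - 2 A B = 2
  [e^{- x} \cos^{2}{\left(t \right)}]:  - A B^{2} = 1
  [\sin{\left(t \right)} \cos^{2}{\left(t \right)}]:  - B^{3} = -1
  [e^{- x} \sin{\left(t \right)} \cos{\left(t \right)}]:  - 2 A B^{2} = 2
  [e^{- 3 x}]:  - A^{3} = 1
  [\cos^{2}{\left(t \right)}]:  - 2 B^{2} = -2
Solving: A = -1, B = 1.
Check against the point condition:
  u(1, 0) = 1 - e^{-1}  ⟹  \frac{A}{e} + B = 1 - e^{-1}  ✓
Hence u(x, t) = \cos{\left(t \right)} - e^{- x}.

Answer: u(x, t) = \cos{\left(t \right)} - e^{- x}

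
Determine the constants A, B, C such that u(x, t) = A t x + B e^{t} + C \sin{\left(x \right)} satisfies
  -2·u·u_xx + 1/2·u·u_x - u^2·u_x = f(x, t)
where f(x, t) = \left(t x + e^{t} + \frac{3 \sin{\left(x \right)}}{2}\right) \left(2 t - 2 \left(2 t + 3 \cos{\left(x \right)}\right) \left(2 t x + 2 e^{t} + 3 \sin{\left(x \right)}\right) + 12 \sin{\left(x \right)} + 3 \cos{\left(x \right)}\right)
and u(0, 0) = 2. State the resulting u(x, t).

Substitute the ansatz u = A t x + B e^{t} + C \sin{\left(x \right)} into the left-hand side.
Derivatives of the ansatz:
  u_xx = - C \sin{\left(x \right)}
  u_x = A t + C \cos{\left(x \right)}
Term by term:
  -2·u·u_xx = 2 A C t x \sin{\left(x \right)} + 2 B C e^{t} \sin{\left(x \right)} + 2 C^{2} \sin^{2}{\left(x \right)}
  1/2·u·u_x = \frac{A^{2} t^{2} x}{2} + \frac{A B t e^{t}}{2} + \frac{A C t x \cos{\left(x \right)}}{2} + \frac{A C t \sin{\left(x \right)}}{2} + \frac{B C e^{t} \cos{\left(x \right)}}{2} + \frac{C^{2} \sin{\left(x \right)} \cos{\left(x \right)}}{2}
  -u^2·u_x = - A^{3} t^{3} x^{2} - 2 A^{2} B t^{2} x e^{t} - A^{2} C t^{2} x^{2} \cos{\left(x \right)} - 2 A^{2} C t^{2} x \sin{\left(x \right)} - A B^{2} t e^{2 t} - 2 A B C t x e^{t} \cos{\left(x \right)} - 2 A B C t e^{t} \sin{\left(x \right)} - 2 A C^{2} t x \sin{\left(x \right)} \cos{\left(x \right)} - A C^{2} t \sin^{2}{\left(x \right)} - B^{2} C e^{2 t} \cos{\left(x \right)} - 2 B C^{2} e^{t} \sin{\left(x \right)} \cos{\left(x \right)} - C^{3} \sin^{2}{\left(x \right)} \cos{\left(x \right)}
So the left-hand side equals
  - A^{3} t^{3} x^{2} - 2 A^{2} B t^{2} x e^{t} - A^{2} C t^{2} x^{2} \cos{\left(x \right)} - 2 A^{2} C t^{2} x \sin{\left(x \right)} + \frac{A^{2} t^{2} x}{2} - A B^{2} t e^{2 t} - 2 A B C t x e^{t} \cos{\left(x \right)} - 2 A B C t e^{t} \sin{\left(x \right)} + \frac{A B t e^{t}}{2} - 2 A C^{2} t x \sin{\left(x \right)} \cos{\left(x \right)} - A C^{2} t \sin^{2}{\left(x \right)} + 2 A C t x \sin{\left(x \right)} + \frac{A C t x \cos{\left(x \right)}}{2} + \frac{A C t \sin{\left(x \right)}}{2} - B^{2} C e^{2 t} \cos{\left(x \right)} - 2 B C^{2} e^{t} \sin{\left(x \right)} \cos{\left(x \right)} + 2 B C e^{t} \sin{\left(x \right)} + \frac{B C e^{t} \cos{\left(x \right)}}{2} - C^{3} \sin^{2}{\left(x \right)} \cos{\left(x \right)} + 2 C^{2} \sin^{2}{\left(x \right)} + \frac{C^{2} \sin{\left(x \right)} \cos{\left(x \right)}}{2}
This must equal f(x, t) identically; expanded, f = - 8 t^{3} x^{2} - 12 t^{2} x^{2} \cos{\left(x \right)} - 16 t^{2} x e^{t} - 24 t^{2} x \sin{\left(x \right)} + 2 t^{2} x - 24 t x e^{t} \cos{\left(x \right)} - 36 t x \sin{\left(x \right)} \cos{\left(x \right)} + 12 t x \sin{\left(x \right)} + 3 t x \cos{\left(x \right)} - 8 t e^{2 t} - 24 t e^{t} \sin{\left(x \right)} + 2 t e^{t} - 18 t \sin^{2}{\left(x \right)} + 3 t \sin{\left(x \right)} - 12 e^{2 t} \cos{\left(x \right)} - 36 e^{t} \sin{\left(x \right)} \cos{\left(x \right)} + 12 e^{t} \sin{\left(x \right)} + 3 e^{t} \cos{\left(x \right)} - 27 \sin^{2}{\left(x \right)} \cos{\left(x \right)} + 18 \sin^{2}{\left(x \right)} + \frac{9 \sin{\left(x \right)} \cos{\left(x \right)}}{2}.
Matching coefficients of the independent functions:
(each divided by its leading coefficient; functions giving the same equation are listed together)
  [t e^{t}]:  A B - 4 = 0
  [t e^{2 t}]:  A B^{2} - 8 = 0
  [t \sin{\left(x \right)}, t x \sin{\left(x \right)}, t x \cos{\left(x \right)}]:  A C - 6 = 0
  [t \sin^{2}{\left(x \right)}, t x \sin{\left(x \right)} \cos{\left(x \right)}]:  A C^{2} - 18 = 0
  [t^{2} x]:  A^{2} - 4 = 0
  [t^{3} x^{2}]:  A^{3} - 8 = 0
  [e^{t} \sin{\left(x \right)}, e^{t} \cos{\left(x \right)}]:  B C - 6 = 0
  [e^{2 t} \cos{\left(x \right)}]:  B^{2} C - 12 = 0
  [\sin{\left(x \right)} \cos{\left(x \right)}, \sin^{2}{\left(x \right)}]:  C^{2} - 9 = 0
  [\sin^{2}{\left(x \right)} \cos{\left(x \right)}]:  C^{3} - 27 = 0
  [t e^{t} \sin{\left(x \right)}, t x e^{t} \cos{\left(x \right)}]:  A B C - 12 = 0
  [t^{2} x e^{t}]:  A^{2} B - 8 = 0
  [t^{2} x \sin{\left(x \right)}, t^{2} x^{2} \cos{\left(x \right)}]:  A^{2} C - 12 = 0
  [e^{t} \sin{\left(x \right)} \cos{\left(x \right)}]:  B C^{2} - 18 = 0
Solving: A = 2, B = 2, C = 3.
Check against the point condition:
  u(0, 0) = 2  ⟹  B = 2  ✓
Hence u(x, t) = 2 t x + 2 e^{t} + 3 \sin{\left(x \right)}.

Answer: u(x, t) = 2 t x + 2 e^{t} + 3 \sin{\left(x \right)}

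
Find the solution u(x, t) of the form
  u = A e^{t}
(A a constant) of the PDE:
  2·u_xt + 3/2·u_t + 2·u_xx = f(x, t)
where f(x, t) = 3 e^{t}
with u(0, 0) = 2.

Substitute the ansatz u = A e^{t} into the left-hand side.
Derivatives of the ansatz:
  u_xt = 0
  u_t = A e^{t}
  u_xx = 0
Term by term:
  2·u_xt = 0
  3/2·u_t = \frac{3 A e^{t}}{2}
  2·u_xx = 0
So the left-hand side equals
  \frac{3 A e^{t}}{2}
This must equal f(x, t) = 3 e^{t} identically.
Matching coefficients of the independent functions:
  [e^{t}]:  \frac{3 A}{2} = 3
Solving: A = 2.
Check against the point condition:
  u(0, 0) = 2  ⟹  A = 2  ✓
Hence u(x, t) = 2 e^{t}.

Answer: u(x, t) = 2 e^{t}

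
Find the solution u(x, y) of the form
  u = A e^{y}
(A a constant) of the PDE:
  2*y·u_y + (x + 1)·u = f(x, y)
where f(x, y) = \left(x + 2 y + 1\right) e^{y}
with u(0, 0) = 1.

Answer: u(x, y) = e^{y}

Derivation:
Substitute the ansatz u = A e^{y} into the left-hand side.
Derivatives of the ansatz:
  u_y = A e^{y}
Term by term:
  2*y·u_y = 2 A y e^{y}
  (x + 1)·u = A x e^{y} + A e^{y}
So the left-hand side equals
  A x e^{y} + 2 A y e^{y} + A e^{y}
This must equal f(x, y) identically; expanded, f = x e^{y} + 2 y e^{y} + e^{y}.
Matching coefficients of the independent functions:
  [x e^{y}, e^{y}]:  A = 1
  [y e^{y}]:  2 A = 2
Solving: A = 1.
Check against the point condition:
  u(0, 0) = 1  ⟹  A = 1  ✓
Hence u(x, y) = e^{y}.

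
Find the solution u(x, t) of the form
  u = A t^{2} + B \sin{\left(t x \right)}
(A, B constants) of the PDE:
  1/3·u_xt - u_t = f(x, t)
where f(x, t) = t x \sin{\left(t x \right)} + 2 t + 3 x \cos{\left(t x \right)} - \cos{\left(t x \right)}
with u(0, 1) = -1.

Answer: u(x, t) = - t^{2} - 3 \sin{\left(t x \right)}

Derivation:
Substitute the ansatz u = A t^{2} + B \sin{\left(t x \right)} into the left-hand side.
Derivatives of the ansatz:
  u_xt = - B t x \sin{\left(t x \right)} + B \cos{\left(t x \right)}
  u_t = 2 A t + B x \cos{\left(t x \right)}
Term by term:
  1/3·u_xt = - \frac{B t x \sin{\left(t x \right)}}{3} + \frac{B \cos{\left(t x \right)}}{3}
  -u_t = - 2 A t - B x \cos{\left(t x \right)}
So the left-hand side equals
  - 2 A t - \frac{B t x \sin{\left(t x \right)}}{3} - B x \cos{\left(t x \right)} + \frac{B \cos{\left(t x \right)}}{3}
This must equal f(x, t) = t x \sin{\left(t x \right)} + 2 t + 3 x \cos{\left(t x \right)} - \cos{\left(t x \right)} identically.
Matching coefficients of the independent functions:
  [t]:  - 2 A = 2
  [x \cos{\left(t x \right)}]:  - B = 3
  [t x \sin{\left(t x \right)}]:  - \frac{B}{3} = 1
  [\cos{\left(t x \right)}]:  \frac{B}{3} = -1
Solving: A = -1, B = -3.
Check against the point condition:
  u(0, 1) = -1  ⟹  A = -1  ✓
Hence u(x, t) = - t^{2} - 3 \sin{\left(t x \right)}.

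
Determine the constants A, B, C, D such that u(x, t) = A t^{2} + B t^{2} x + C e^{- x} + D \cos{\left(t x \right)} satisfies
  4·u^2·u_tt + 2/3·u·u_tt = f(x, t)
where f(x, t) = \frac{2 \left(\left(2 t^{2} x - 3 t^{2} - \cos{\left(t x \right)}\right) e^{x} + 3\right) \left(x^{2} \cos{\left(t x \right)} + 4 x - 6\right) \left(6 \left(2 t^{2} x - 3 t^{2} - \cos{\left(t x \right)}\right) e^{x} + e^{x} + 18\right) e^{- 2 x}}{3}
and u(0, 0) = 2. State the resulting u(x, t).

Substitute the ansatz u = A t^{2} + B t^{2} x + C e^{- x} + D \cos{\left(t x \right)} into the left-hand side.
Derivatives of the ansatz:
  u_tt = 2 A + 2 B x - D x^{2} \cos{\left(t x \right)}
Term by term:
  4·u^2·u_tt = 8 A^{3} t^{4} + 24 A^{2} B t^{4} x + 16 A^{2} C t^{2} e^{- x} - 4 A^{2} D t^{4} x^{2} \cos{\left(t x \right)} + 16 A^{2} D t^{2} \cos{\left(t x \right)} + 24 A B^{2} t^{4} x^{2} + 32 A B C t^{2} x e^{- x} - 8 A B D t^{4} x^{3} \cos{\left(t x \right)} + 32 A B D t^{2} x \cos{\left(t x \right)} + 8 A C^{2} e^{- 2 x} - 8 A C D t^{2} x^{2} e^{- x} \cos{\left(t x \right)} + 16 A C D e^{- x} \cos{\left(t x \right)} - 8 A D^{2} t^{2} x^{2} \cos^{2}{\left(t x \right)} + 8 A D^{2} \cos^{2}{\left(t x \right)} + 8 B^{3} t^{4} x^{3} + 16 B^{2} C t^{2} x^{2} e^{- x} - 4 B^{2} D t^{4} x^{4} \cos{\left(t x \right)} + 16 B^{2} D t^{2} x^{2} \cos{\left(t x \right)} + 8 B C^{2} x e^{- 2 x} - 8 B C D t^{2} x^{3} e^{- x} \cos{\left(t x \right)} + 16 B C D x e^{- x} \cos{\left(t x \right)} - 8 B D^{2} t^{2} x^{3} \cos^{2}{\left(t x \right)} + 8 B D^{2} x \cos^{2}{\left(t x \right)} - 4 C^{2} D x^{2} e^{- 2 x} \cos{\left(t x \right)} - 8 C D^{2} x^{2} e^{- x} \cos^{2}{\left(t x \right)} - 4 D^{3} x^{2} \cos^{3}{\left(t x \right)}
  2/3·u·u_tt = \frac{4 A^{2} t^{2}}{3} + \frac{8 A B t^{2} x}{3} + \frac{4 A C e^{- x}}{3} - \frac{2 A D t^{2} x^{2} \cos{\left(t x \right)}}{3} + \frac{4 A D \cos{\left(t x \right)}}{3} + \frac{4 B^{2} t^{2} x^{2}}{3} + \frac{4 B C x e^{- x}}{3} - \frac{2 B D t^{2} x^{3} \cos{\left(t x \right)}}{3} + \frac{4 B D x \cos{\left(t x \right)}}{3} - \frac{2 C D x^{2} e^{- x} \cos{\left(t x \right)}}{3} - \frac{2 D^{2} x^{2} \cos^{2}{\left(t x \right)}}{3}
Sum these and collect like terms in the independent variables.
This must equal f(x, t) identically; expanded, f = 16 t^{4} x^{4} \cos{\left(t x \right)} - 48 t^{4} x^{3} \cos{\left(t x \right)} + 64 t^{4} x^{3} + 36 t^{4} x^{2} \cos{\left(t x \right)} - 288 t^{4} x^{2} + 432 t^{4} x - 216 t^{4} - 16 t^{2} x^{3} \cos^{2}{\left(t x \right)} + \frac{4 t^{2} x^{3} \cos{\left(t x \right)}}{3} + 48 t^{2} x^{3} e^{- x} \cos{\left(t x \right)} + 24 t^{2} x^{2} \cos^{2}{\left(t x \right)} - 66 t^{2} x^{2} \cos{\left(t x \right)} + \frac{16 t^{2} x^{2}}{3} - 72 t^{2} x^{2} e^{- x} \cos{\left(t x \right)} + 192 t^{2} x^{2} e^{- x} + 192 t^{2} x \cos{\left(t x \right)} - 16 t^{2} x - 576 t^{2} x e^{- x} - 144 t^{2} \cos{\left(t x \right)} + 12 t^{2} + 432 t^{2} e^{- x} + 4 x^{2} \cos^{3}{\left(t x \right)} - \frac{2 x^{2} \cos^{2}{\left(t x \right)}}{3} - 24 x^{2} e^{- x} \cos^{2}{\left(t x \right)} + 2 x^{2} e^{- x} \cos{\left(t x \right)} + 36 x^{2} e^{- 2 x} \cos{\left(t x \right)} + 16 x \cos^{2}{\left(t x \right)} - \frac{8 x \cos{\left(t x \right)}}{3} - 96 x e^{- x} \cos{\left(t x \right)} + 8 x e^{- x} + 144 x e^{- 2 x} - 24 \cos^{2}{\left(t x \right)} + 4 \cos{\left(t x \right)} + 144 e^{- x} \cos{\left(t x \right)} - 12 e^{- x} - 216 e^{- 2 x}.
Matching coefficients of the independent functions:
(each divided by its leading coefficient; functions giving the same equation are listed together)
  [t^{2}]:  A^{2} - 9 = 0
  [t^{4}]:  A^{3} + 27 = 0
  [t^{2} x]:  A B + 6 = 0
  [t^{2} x^{2}]:  B^{2} - 4 = 0
  [t^{2} e^{- x}]:  A^{2} C - 27 = 0
  [t^{2} \cos{\left(t x \right)}, t^{4} x^{2} \cos{\left(t x \right)}]:  A^{2} D + 9 = 0
  [t^{4} x]:  A^{2} B - 18 = 0
  [t^{4} x^{2}]:  A B^{2} + 12 = 0
  [t^{4} x^{3}]:  B^{3} - 8 = 0
  [x e^{- 2 x}]:  B C^{2} - 18 = 0
  [x e^{- x}]:  B C - 6 = 0
  [x \cos{\left(t x \right)}, t^{2} x^{3} \cos{\left(t x \right)}]:  B D + 2 = 0
  [x \cos^{2}{\left(t x \right)}, t^{2} x^{3} \cos^{2}{\left(t x \right)}]:  B D^{2} - 2 = 0
  [x^{2} \cos^{2}{\left(t x \right)}]:  D^{2} - 1 = 0
  [x^{2} \cos^{3}{\left(t x \right)}]:  D^{3} + 1 = 0
  [e^{- x} \cos{\left(t x \right)}, t^{2} x^{2} e^{- x} \cos{\left(t x \right)}]:  A C D - 9 = 0
  [t^{2} x e^{- x}]:  A B C + 18 = 0
  [t^{2} x \cos{\left(t x \right)}, t^{4} x^{3} \cos{\left(t x \right)}]:  A B D - 6 = 0
  [t^{2} x^{2} e^{- x}]:  B^{2} C - 12 = 0
  [t^{2} x^{2} \cos{\left(t x \right)}]:  A D - 24 B^{2} D - 99 = 0
  [t^{2} x^{2} \cos^{2}{\left(t x \right)}, \cos^{2}{\left(t x \right)}]:  A D^{2} + 3 = 0
  [t^{4} x^{4} \cos{\left(t x \right)}]:  B^{2} D + 4 = 0
  [x e^{- x} \cos{\left(t x \right)}, t^{2} x^{3} e^{- x} \cos{\left(t x \right)}]:  B C D + 6 = 0
  [x^{2} e^{- 2 x} \cos{\left(t x \right)}]:  C^{2} D + 9 = 0
  [x^{2} e^{- x} \cos{\left(t x \right)}]:  C D + 3 = 0
  [x^{2} e^{- x} \cos^{2}{\left(t x \right)}]:  C D^{2} - 3 = 0
  [e^{- 2 x}]:  A C^{2} + 27 = 0
  [e^{- x}]:  A C + 9 = 0
  [\cos{\left(t x \right)}]:  A D - 3 = 0
Solving: A = -3, B = 2, C = 3, D = -1.
Check against the point condition:
  u(0, 0) = 2  ⟹  C + D = 2  ✓
Hence u(x, t) = 2 t^{2} x - 3 t^{2} - \cos{\left(t x \right)} + 3 e^{- x}.

Answer: u(x, t) = 2 t^{2} x - 3 t^{2} - \cos{\left(t x \right)} + 3 e^{- x}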